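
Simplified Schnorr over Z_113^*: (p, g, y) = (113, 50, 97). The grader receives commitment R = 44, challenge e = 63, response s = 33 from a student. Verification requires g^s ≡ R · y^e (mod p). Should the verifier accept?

reject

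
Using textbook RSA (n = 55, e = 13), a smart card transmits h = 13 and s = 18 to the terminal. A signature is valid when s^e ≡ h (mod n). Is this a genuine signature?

genuine

s^2 ≡ 18^2 = 324 ≡ 49
s^4 ≡ 49^2 = 2401 ≡ 36
s^8 ≡ 36^2 = 1296 ≡ 31
13 = 8 + 4 + 1, so s^13 ≡ 31·36·18 ≡ 13 (mod 55)
13 = h, so the signature checks out.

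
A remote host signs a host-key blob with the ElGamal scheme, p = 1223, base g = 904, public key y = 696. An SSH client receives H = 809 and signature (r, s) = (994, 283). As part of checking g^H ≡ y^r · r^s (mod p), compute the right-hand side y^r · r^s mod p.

284

696^994 mod 1223 = 1103
994^283 mod 1223 = 283
y^r · r^s ≡ 1103·283 = 312149 ≡ 284 (mod 1223)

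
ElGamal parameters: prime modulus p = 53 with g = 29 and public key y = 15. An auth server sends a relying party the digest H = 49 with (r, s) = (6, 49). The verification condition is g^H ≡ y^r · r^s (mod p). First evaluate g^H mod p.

6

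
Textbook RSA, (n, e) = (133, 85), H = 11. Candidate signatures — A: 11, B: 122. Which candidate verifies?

A

Candidate A: 11^2 = 121; 11^4 ≡ 121^2 = 14641 ≡ 11; 11^8 ≡ 11^2 = 121; 11^16 ≡ 121^2 = 14641 ≡ 11; 11^32 ≡ 11^2 = 121; 11^64 ≡ 121^2 = 14641 ≡ 11; 85 = 64 + 16 + 4 + 1, so 11^85 ≡ 11·11·11·11 ≡ 11 (mod 133)
  → matches H = 11
Candidate B: 122^2 = 14884 ≡ 121; 122^4 ≡ 121^2 = 14641 ≡ 11; 122^8 ≡ 11^2 = 121; 122^16 ≡ 121^2 = 14641 ≡ 11; 122^32 ≡ 11^2 = 121; 122^64 ≡ 121^2 = 14641 ≡ 11; 85 = 64 + 16 + 4 + 1, so 122^85 ≡ 11·11·11·122 ≡ 122 (mod 133)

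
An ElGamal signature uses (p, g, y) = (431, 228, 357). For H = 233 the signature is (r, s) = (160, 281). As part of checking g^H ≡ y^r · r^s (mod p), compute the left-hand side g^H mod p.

Squares mod 431: 228^1≡228, 228^2≡264, 228^4≡305, 228^8≡360, 228^16≡300, 228^32≡352, 228^64≡207, 228^128≡180
233 = 128 + 64 + 32 + 8 + 1, so 228^233 ≡ 180·207·352·360·228 ≡ 327 (mod 431)

327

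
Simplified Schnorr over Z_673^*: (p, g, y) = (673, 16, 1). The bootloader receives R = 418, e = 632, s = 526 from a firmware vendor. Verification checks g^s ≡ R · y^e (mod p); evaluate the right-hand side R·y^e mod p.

418

1^2 = 1
1^4 ≡ 1^2 = 1
1^8 ≡ 1^2 = 1
1^16 ≡ 1^2 = 1
1^32 ≡ 1^2 = 1
1^64 ≡ 1^2 = 1
1^128 ≡ 1^2 = 1
1^256 ≡ 1^2 = 1
1^512 ≡ 1^2 = 1
632 = 512 + 64 + 32 + 16 + 8, so 1^632 ≡ 1·1·1·1·1 ≡ 1 (mod 673)
R · y^e ≡ 418·1 = 418 ≡ 418 (mod 673)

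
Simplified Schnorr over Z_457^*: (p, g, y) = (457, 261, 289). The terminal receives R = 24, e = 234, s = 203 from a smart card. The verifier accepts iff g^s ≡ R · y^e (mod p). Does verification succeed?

fails

g^s mod p:
261^203 mod 457 = 163
R · y^e mod p:
289^234 mod 457 = 241
24·241 = 5784 ≡ 300 (mod 457)
163 ≠ 300; the check fails.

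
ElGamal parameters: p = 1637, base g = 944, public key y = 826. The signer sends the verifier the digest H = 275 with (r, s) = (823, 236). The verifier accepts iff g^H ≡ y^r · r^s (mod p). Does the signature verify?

Left side g^H mod p:
Squares mod 1637: 944^1≡944, 944^2≡608, 944^4≡1339, 944^8≡406, 944^16≡1136, 944^32≡540, 944^64≡214, 944^128≡1597, 944^256≡1600
275 = 256 + 16 + 2 + 1, so 944^275 ≡ 1600·1136·608·944 ≡ 672 (mod 1637)
Right side y^r · r^s mod p:
Squares mod 1637: 826^1≡826, 826^2≡1284, 826^4≡197, 826^8≡1158, 826^16≡261, 826^32≡1004, 826^64≡1261, 826^128≡594, 826^256≡881, 826^512≡223
823 = 512 + 256 + 32 + 16 + 4 + 2 + 1, so 826^823 ≡ 223·881·1004·261·197·1284·826 ≡ 978 (mod 1637)
Squares mod 1637: 823^1≡823, 823^2≡1248, 823^4≡717, 823^8≡71, 823^16≡130, 823^32≡530, 823^64≡973, 823^128≡543
236 = 128 + 64 + 32 + 8 + 4, so 823^236 ≡ 543·973·530·71·717 ≡ 891 (mod 1637)
978·891 = 871398 ≡ 514 (mod 1637)
672 ≠ 514, so verification fails.

does not verify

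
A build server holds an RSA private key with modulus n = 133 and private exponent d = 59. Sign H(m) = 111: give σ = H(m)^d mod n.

(H(m))^2 ≡ 111^2 = 12321 ≡ 85
(H(m))^4 ≡ 85^2 = 7225 ≡ 43
(H(m))^8 ≡ 43^2 = 1849 ≡ 120
(H(m))^16 ≡ 120^2 = 14400 ≡ 36
(H(m))^32 ≡ 36^2 = 1296 ≡ 99
59 = 32 + 16 + 8 + 2 + 1, so (H(m))^59 ≡ 99·36·120·85·111 ≡ 118 (mod 133)

118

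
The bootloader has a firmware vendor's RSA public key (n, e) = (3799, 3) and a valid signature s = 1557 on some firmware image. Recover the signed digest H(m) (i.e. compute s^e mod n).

2258

s^3 mod 3799 = 2258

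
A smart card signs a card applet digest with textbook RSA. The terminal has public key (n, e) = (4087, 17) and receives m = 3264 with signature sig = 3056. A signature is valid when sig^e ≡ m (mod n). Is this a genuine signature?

genuine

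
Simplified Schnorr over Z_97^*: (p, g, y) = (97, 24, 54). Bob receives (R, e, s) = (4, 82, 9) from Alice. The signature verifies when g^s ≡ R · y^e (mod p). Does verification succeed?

passes

g^s mod p:
24^2 = 576 ≡ 91
24^4 ≡ 91^2 = 8281 ≡ 36
24^8 ≡ 36^2 = 1296 ≡ 35
9 = 8 + 1, so 24^9 ≡ 35·24 ≡ 64 (mod 97)
R · y^e mod p:
54^2 = 2916 ≡ 6
54^4 ≡ 6^2 = 36
54^8 ≡ 36^2 = 1296 ≡ 35
54^16 ≡ 35^2 = 1225 ≡ 61
54^32 ≡ 61^2 = 3721 ≡ 35
54^64 ≡ 35^2 = 1225 ≡ 61
82 = 64 + 16 + 2, so 54^82 ≡ 61·61·6 ≡ 16 (mod 97)
4·16 = 64 ≡ 64 (mod 97)
64 ≡ 64 (mod 97); signature holds.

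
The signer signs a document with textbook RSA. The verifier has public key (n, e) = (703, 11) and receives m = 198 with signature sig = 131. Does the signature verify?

does not verify

Squares mod 703: sig^1≡131, sig^2≡289, sig^4≡567, sig^8≡218
11 = 8 + 2 + 1, so sig^11 ≡ 218·289·131 ≡ 42 (mod 703)
42 ≠ 198, so verification fails.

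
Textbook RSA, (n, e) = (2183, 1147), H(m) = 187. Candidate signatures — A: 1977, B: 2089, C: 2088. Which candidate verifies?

B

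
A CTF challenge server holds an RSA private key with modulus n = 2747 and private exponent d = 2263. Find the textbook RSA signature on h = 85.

1531

h^2 ≡ 85^2 = 7225 ≡ 1731
h^4 ≡ 1731^2 = 2996361 ≡ 2131
h^8 ≡ 2131^2 = 4541161 ≡ 370
h^16 ≡ 370^2 = 136900 ≡ 2297
h^32 ≡ 2297^2 = 5276209 ≡ 1969
h^64 ≡ 1969^2 = 3876961 ≡ 944
h^128 ≡ 944^2 = 891136 ≡ 1108
h^256 ≡ 1108^2 = 1227664 ≡ 2502
h^512 ≡ 2502^2 = 6260004 ≡ 2338
h^1024 ≡ 2338^2 = 5466244 ≡ 2461
h^2048 ≡ 2461^2 = 6056521 ≡ 2133
2263 = 2048 + 128 + 64 + 16 + 4 + 2 + 1, so h^2263 ≡ 2133·1108·944·2297·2131·1731·85 ≡ 1531 (mod 2747)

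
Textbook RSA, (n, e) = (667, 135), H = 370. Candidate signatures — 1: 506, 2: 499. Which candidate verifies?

2

Candidate 1: 506^2 = 256036 ≡ 575; 506^4 ≡ 575^2 = 330625 ≡ 460; 506^8 ≡ 460^2 = 211600 ≡ 161; 506^16 ≡ 161^2 = 25921 ≡ 575; 506^32 ≡ 575^2 = 330625 ≡ 460; 506^64 ≡ 460^2 = 211600 ≡ 161; 506^128 ≡ 161^2 = 25921 ≡ 575; 135 = 128 + 4 + 2 + 1, so 506^135 ≡ 575·460·575·506 ≡ 92 (mod 667)
Candidate 2: 499^2 = 249001 ≡ 210; 499^4 ≡ 210^2 = 44100 ≡ 78; 499^8 ≡ 78^2 = 6084 ≡ 81; 499^16 ≡ 81^2 = 6561 ≡ 558; 499^32 ≡ 558^2 = 311364 ≡ 542; 499^64 ≡ 542^2 = 293764 ≡ 284; 499^128 ≡ 284^2 = 80656 ≡ 616; 135 = 128 + 4 + 2 + 1, so 499^135 ≡ 616·78·210·499 ≡ 370 (mod 667)
  → matches H = 370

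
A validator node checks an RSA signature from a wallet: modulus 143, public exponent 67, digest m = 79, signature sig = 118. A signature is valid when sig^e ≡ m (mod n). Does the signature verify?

verifies

sig^2 ≡ 118^2 = 13924 ≡ 53
sig^4 ≡ 53^2 = 2809 ≡ 92
sig^8 ≡ 92^2 = 8464 ≡ 27
sig^16 ≡ 27^2 = 729 ≡ 14
sig^32 ≡ 14^2 = 196 ≡ 53
sig^64 ≡ 53^2 = 2809 ≡ 92
67 = 64 + 2 + 1, so sig^67 ≡ 92·53·118 ≡ 79 (mod 143)
sig^67 mod 143 = 79 matches m.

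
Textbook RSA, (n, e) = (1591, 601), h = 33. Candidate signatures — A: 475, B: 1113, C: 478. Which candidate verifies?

Candidate A: 475^601 mod 1591 = 882
Candidate B: 1113^601 mod 1591 = 1558
Candidate C: 478^601 mod 1591 = 33
  → matches h = 33

C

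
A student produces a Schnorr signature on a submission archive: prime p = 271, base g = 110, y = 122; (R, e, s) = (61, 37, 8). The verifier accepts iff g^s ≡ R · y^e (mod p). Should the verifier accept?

reject

g^s mod p:
Squares mod 271: 110^1≡110, 110^2≡176, 110^4≡82, 110^8≡220
110^8 ≡ 220 (mod 271)
R · y^e mod p:
Squares mod 271: 122^1≡122, 122^2≡250, 122^4≡170, 122^8≡174, 122^16≡195, 122^32≡85
37 = 32 + 4 + 1, so 122^37 ≡ 85·170·122 ≡ 45 (mod 271)
61·45 = 2745 ≡ 35 (mod 271)
220 ≠ 35; the check fails.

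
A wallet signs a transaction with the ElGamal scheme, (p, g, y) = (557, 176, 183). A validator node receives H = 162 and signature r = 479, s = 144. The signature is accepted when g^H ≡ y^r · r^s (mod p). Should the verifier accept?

accept

Left side g^H mod p:
176^2 = 30976 ≡ 341
176^4 ≡ 341^2 = 116281 ≡ 425
176^8 ≡ 425^2 = 180625 ≡ 157
176^16 ≡ 157^2 = 24649 ≡ 141
176^32 ≡ 141^2 = 19881 ≡ 386
176^64 ≡ 386^2 = 148996 ≡ 277
176^128 ≡ 277^2 = 76729 ≡ 420
162 = 128 + 32 + 2, so 176^162 ≡ 420·386·341 ≡ 113 (mod 557)
Right side y^r · r^s mod p:
183^2 = 33489 ≡ 69
183^4 ≡ 69^2 = 4761 ≡ 305
183^8 ≡ 305^2 = 93025 ≡ 6
183^16 ≡ 6^2 = 36
183^32 ≡ 36^2 = 1296 ≡ 182
183^64 ≡ 182^2 = 33124 ≡ 261
183^128 ≡ 261^2 = 68121 ≡ 167
183^256 ≡ 167^2 = 27889 ≡ 39
479 = 256 + 128 + 64 + 16 + 8 + 4 + 2 + 1, so 183^479 ≡ 39·167·261·36·6·305·69·183 ≡ 529 (mod 557)
479^2 = 229441 ≡ 514
479^4 ≡ 514^2 = 264196 ≡ 178
479^8 ≡ 178^2 = 31684 ≡ 492
479^16 ≡ 492^2 = 242064 ≡ 326
479^32 ≡ 326^2 = 106276 ≡ 446
479^64 ≡ 446^2 = 198916 ≡ 67
479^128 ≡ 67^2 = 4489 ≡ 33
144 = 128 + 16, so 479^144 ≡ 33·326 ≡ 175 (mod 557)
529·175 = 92575 ≡ 113 (mod 557)
113 ≡ 113 (mod 557), so the signature is genuine.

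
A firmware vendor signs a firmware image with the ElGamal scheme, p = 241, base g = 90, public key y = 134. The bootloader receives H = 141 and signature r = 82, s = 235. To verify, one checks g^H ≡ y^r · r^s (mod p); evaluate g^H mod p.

90^2 = 8100 ≡ 147
90^4 ≡ 147^2 = 21609 ≡ 160
90^8 ≡ 160^2 = 25600 ≡ 54
90^16 ≡ 54^2 = 2916 ≡ 24
90^32 ≡ 24^2 = 576 ≡ 94
90^64 ≡ 94^2 = 8836 ≡ 160
90^128 ≡ 160^2 = 25600 ≡ 54
141 = 128 + 8 + 4 + 1, so 90^141 ≡ 54·54·160·90 ≡ 6 (mod 241)

6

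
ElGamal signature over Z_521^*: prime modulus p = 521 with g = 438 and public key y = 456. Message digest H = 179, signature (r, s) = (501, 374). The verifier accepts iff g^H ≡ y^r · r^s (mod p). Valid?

no

Left side g^H mod p:
Squares mod 521: 438^1≡438, 438^2≡116, 438^4≡431, 438^8≡285, 438^16≡470, 438^32≡517, 438^64≡16, 438^128≡256
179 = 128 + 32 + 16 + 2 + 1, so 438^179 ≡ 256·517·470·116·438 ≡ 260 (mod 521)
Right side y^r · r^s mod p:
Squares mod 521: 456^1≡456, 456^2≡57, 456^4≡123, 456^8≡20, 456^16≡400, 456^32≡53, 456^64≡204, 456^128≡457, 456^256≡449
501 = 256 + 128 + 64 + 32 + 16 + 4 + 1, so 456^501 ≡ 449·457·204·53·400·123·456 ≡ 168 (mod 521)
Squares mod 521: 501^1≡501, 501^2≡400, 501^4≡53, 501^8≡204, 501^16≡457, 501^32≡449, 501^64≡495, 501^128≡155, 501^256≡59
374 = 256 + 64 + 32 + 16 + 4 + 2, so 501^374 ≡ 59·495·449·457·53·400 ≡ 464 (mod 521)
168·464 = 77952 ≡ 323 (mod 521)
260 ≠ 323, so verification fails.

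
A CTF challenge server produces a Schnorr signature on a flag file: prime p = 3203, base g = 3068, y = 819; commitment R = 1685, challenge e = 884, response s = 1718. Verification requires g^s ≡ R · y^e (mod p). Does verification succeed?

g^s mod p:
Squares mod 3203: 3068^1≡3068, 3068^2≡2210, 3068^4≡2728, 3068^8≡1415, 3068^16≡350, 3068^32≡786, 3068^64≡2820, 3068^128≡2554, 3068^256≡1608, 3068^512≡843, 3068^1024≡2786
1718 = 1024 + 512 + 128 + 32 + 16 + 4 + 2, so 3068^1718 ≡ 2786·843·2554·786·350·2728·2210 ≡ 1664 (mod 3203)
R · y^e mod p:
Squares mod 3203: 819^1≡819, 819^2≡1334, 819^4≡1891, 819^8≡1333, 819^16≡2427, 819^32≡12, 819^64≡144, 819^128≡1518, 819^256≡1367, 819^512≡1340
884 = 512 + 256 + 64 + 32 + 16 + 4, so 819^884 ≡ 1340·1367·144·12·2427·1891 ≡ 1173 (mod 3203)
1685·1173 = 1976505 ≡ 254 (mod 3203)
1664 ≠ 254; the check fails.

fails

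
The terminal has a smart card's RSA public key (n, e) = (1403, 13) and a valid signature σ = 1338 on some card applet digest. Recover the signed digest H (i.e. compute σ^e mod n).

591

σ^2 ≡ 1338^2 = 1790244 ≡ 16
σ^4 ≡ 16^2 = 256
σ^8 ≡ 256^2 = 65536 ≡ 998
13 = 8 + 4 + 1, so σ^13 ≡ 998·256·1338 ≡ 591 (mod 1403)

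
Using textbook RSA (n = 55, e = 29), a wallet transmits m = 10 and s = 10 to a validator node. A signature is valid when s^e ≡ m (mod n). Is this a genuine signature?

s^2 ≡ 10^2 = 100 ≡ 45
s^4 ≡ 45^2 = 2025 ≡ 45
s^8 ≡ 45^2 = 2025 ≡ 45
s^16 ≡ 45^2 = 2025 ≡ 45
29 = 16 + 8 + 4 + 1, so s^29 ≡ 45·45·45·10 ≡ 10 (mod 55)
s^29 mod 55 = 10 matches m.

genuine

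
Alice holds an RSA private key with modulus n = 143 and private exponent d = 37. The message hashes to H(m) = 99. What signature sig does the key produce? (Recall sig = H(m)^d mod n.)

Squares mod 143: (H(m))^1≡99, (H(m))^2≡77, (H(m))^4≡66, (H(m))^8≡66, (H(m))^16≡66, (H(m))^32≡66
37 = 32 + 4 + 1, so (H(m))^37 ≡ 66·66·99 ≡ 99 (mod 143)

99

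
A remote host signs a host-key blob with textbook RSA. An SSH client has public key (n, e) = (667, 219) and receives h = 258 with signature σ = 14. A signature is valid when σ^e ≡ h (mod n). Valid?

yes

σ^2 ≡ 14^2 = 196
σ^4 ≡ 196^2 = 38416 ≡ 397
σ^8 ≡ 397^2 = 157609 ≡ 197
σ^16 ≡ 197^2 = 38809 ≡ 123
σ^32 ≡ 123^2 = 15129 ≡ 455
σ^64 ≡ 455^2 = 207025 ≡ 255
σ^128 ≡ 255^2 = 65025 ≡ 326
219 = 128 + 64 + 16 + 8 + 2 + 1, so σ^219 ≡ 326·255·123·197·196·14 ≡ 258 (mod 667)
Since 258 equals the digest 258, verification succeeds.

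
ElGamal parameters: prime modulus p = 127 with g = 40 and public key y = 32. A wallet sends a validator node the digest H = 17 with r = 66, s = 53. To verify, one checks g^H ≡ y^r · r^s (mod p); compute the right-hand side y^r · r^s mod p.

32^2 = 1024 ≡ 8
32^4 ≡ 8^2 = 64
32^8 ≡ 64^2 = 4096 ≡ 32
32^16 ≡ 32^2 = 1024 ≡ 8
32^32 ≡ 8^2 = 64
32^64 ≡ 64^2 = 4096 ≡ 32
66 = 64 + 2, so 32^66 ≡ 32·8 ≡ 2 (mod 127)
66^2 = 4356 ≡ 38
66^4 ≡ 38^2 = 1444 ≡ 47
66^8 ≡ 47^2 = 2209 ≡ 50
66^16 ≡ 50^2 = 2500 ≡ 87
66^32 ≡ 87^2 = 7569 ≡ 76
53 = 32 + 16 + 4 + 1, so 66^53 ≡ 76·87·47·66 ≡ 51 (mod 127)
y^r · r^s ≡ 2·51 = 102 ≡ 102 (mod 127)

102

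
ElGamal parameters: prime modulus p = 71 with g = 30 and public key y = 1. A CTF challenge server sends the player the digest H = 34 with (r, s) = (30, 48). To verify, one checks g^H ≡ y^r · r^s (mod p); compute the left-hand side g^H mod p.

45

30^2 = 900 ≡ 48
30^4 ≡ 48^2 = 2304 ≡ 32
30^8 ≡ 32^2 = 1024 ≡ 30
30^16 ≡ 30^2 = 900 ≡ 48
30^32 ≡ 48^2 = 2304 ≡ 32
34 = 32 + 2, so 30^34 ≡ 32·48 ≡ 45 (mod 71)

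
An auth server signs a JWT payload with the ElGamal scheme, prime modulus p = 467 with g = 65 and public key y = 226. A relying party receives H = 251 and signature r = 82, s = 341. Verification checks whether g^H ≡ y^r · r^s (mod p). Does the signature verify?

does not verify

Left side g^H mod p:
Squares mod 467: 65^1≡65, 65^2≡22, 65^4≡17, 65^8≡289, 65^16≡395, 65^32≡47, 65^64≡341, 65^128≡465
251 = 128 + 64 + 32 + 16 + 8 + 2 + 1, so 65^251 ≡ 465·341·47·395·289·22·65 ≡ 183 (mod 467)
Right side y^r · r^s mod p:
Squares mod 467: 226^1≡226, 226^2≡173, 226^4≡41, 226^8≡280, 226^16≡411, 226^32≡334, 226^64≡410
82 = 64 + 16 + 2, so 226^82 ≡ 410·411·173 ≡ 222 (mod 467)
Squares mod 467: 82^1≡82, 82^2≡186, 82^4≡38, 82^8≡43, 82^16≡448, 82^32≡361, 82^64≡28, 82^128≡317, 82^256≡84
341 = 256 + 64 + 16 + 4 + 1, so 82^341 ≡ 84·28·448·38·82 ≡ 384 (mod 467)
222·384 = 85248 ≡ 254 (mod 467)
183 ≠ 254, so verification fails.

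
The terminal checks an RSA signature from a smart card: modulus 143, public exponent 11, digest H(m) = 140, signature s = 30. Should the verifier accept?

accept

s^2 ≡ 30^2 = 900 ≡ 42
s^4 ≡ 42^2 = 1764 ≡ 48
s^8 ≡ 48^2 = 2304 ≡ 16
11 = 8 + 2 + 1, so s^11 ≡ 16·42·30 ≡ 140 (mod 143)
140 = H(m), so the signature checks out.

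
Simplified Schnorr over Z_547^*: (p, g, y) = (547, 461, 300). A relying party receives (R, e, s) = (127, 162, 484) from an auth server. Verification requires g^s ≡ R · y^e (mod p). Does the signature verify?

does not verify

g^s mod p:
Squares mod 547: 461^1≡461, 461^2≡285, 461^4≡269, 461^8≡157, 461^16≡34, 461^32≡62, 461^64≡15, 461^128≡225, 461^256≡301
484 = 256 + 128 + 64 + 32 + 4, so 461^484 ≡ 301·225·15·62·269 ≡ 19 (mod 547)
R · y^e mod p:
Squares mod 547: 300^1≡300, 300^2≡292, 300^4≡479, 300^8≡248, 300^16≡240, 300^32≡165, 300^64≡422, 300^128≡309
162 = 128 + 32 + 2, so 300^162 ≡ 309·165·292 ≡ 468 (mod 547)
127·468 = 59436 ≡ 360 (mod 547)
19 ≠ 360; the check fails.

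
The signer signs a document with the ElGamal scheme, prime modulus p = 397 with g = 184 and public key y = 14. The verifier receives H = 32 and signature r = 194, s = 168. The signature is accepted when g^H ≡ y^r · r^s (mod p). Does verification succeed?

passes

Left side g^H mod p:
184^2 = 33856 ≡ 111
184^4 ≡ 111^2 = 12321 ≡ 14
184^8 ≡ 14^2 = 196
184^16 ≡ 196^2 = 38416 ≡ 304
184^32 ≡ 304^2 = 92416 ≡ 312
Right side y^r · r^s mod p:
14^2 = 196
14^4 ≡ 196^2 = 38416 ≡ 304
14^8 ≡ 304^2 = 92416 ≡ 312
14^16 ≡ 312^2 = 97344 ≡ 79
14^32 ≡ 79^2 = 6241 ≡ 286
14^64 ≡ 286^2 = 81796 ≡ 14
14^128 ≡ 14^2 = 196
194 = 128 + 64 + 2, so 14^194 ≡ 196·14·196 ≡ 286 (mod 397)
194^2 = 37636 ≡ 318
194^4 ≡ 318^2 = 101124 ≡ 286
194^8 ≡ 286^2 = 81796 ≡ 14
194^16 ≡ 14^2 = 196
194^32 ≡ 196^2 = 38416 ≡ 304
194^64 ≡ 304^2 = 92416 ≡ 312
194^128 ≡ 312^2 = 97344 ≡ 79
168 = 128 + 32 + 8, so 194^168 ≡ 79·304·14 ≡ 362 (mod 397)
286·362 = 103532 ≡ 312 (mod 397)
312 ≡ 312 (mod 397), so the signature is genuine.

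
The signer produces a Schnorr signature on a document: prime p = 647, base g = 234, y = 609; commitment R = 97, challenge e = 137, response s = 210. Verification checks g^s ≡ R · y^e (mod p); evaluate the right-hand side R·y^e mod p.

609^2 = 370881 ≡ 150
609^4 ≡ 150^2 = 22500 ≡ 502
609^8 ≡ 502^2 = 252004 ≡ 321
609^16 ≡ 321^2 = 103041 ≡ 168
609^32 ≡ 168^2 = 28224 ≡ 403
609^64 ≡ 403^2 = 162409 ≡ 12
609^128 ≡ 12^2 = 144
137 = 128 + 8 + 1, so 609^137 ≡ 144·321·609 ≡ 93 (mod 647)
R · y^e ≡ 97·93 = 9021 ≡ 610 (mod 647)

610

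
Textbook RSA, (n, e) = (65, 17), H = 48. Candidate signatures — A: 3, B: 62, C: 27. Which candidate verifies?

Candidate A: 3^17 mod 65 = 48
  → matches H = 48
Candidate B: 62^17 mod 65 = 17
Candidate C: 27^17 mod 65 = 27

A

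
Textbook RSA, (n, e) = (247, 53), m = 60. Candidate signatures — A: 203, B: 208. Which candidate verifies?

A

Candidate A: 203^2 = 41209 ≡ 207; 203^4 ≡ 207^2 = 42849 ≡ 118; 203^8 ≡ 118^2 = 13924 ≡ 92; 203^16 ≡ 92^2 = 8464 ≡ 66; 203^32 ≡ 66^2 = 4356 ≡ 157; 53 = 32 + 16 + 4 + 1, so 203^53 ≡ 157·66·118·203 ≡ 60 (mod 247)
  → matches m = 60
Candidate B: 208^2 = 43264 ≡ 39; 208^4 ≡ 39^2 = 1521 ≡ 39; 208^8 ≡ 39^2 = 1521 ≡ 39; 208^16 ≡ 39^2 = 1521 ≡ 39; 208^32 ≡ 39^2 = 1521 ≡ 39; 53 = 32 + 16 + 4 + 1, so 208^53 ≡ 39·39·39·208 ≡ 208 (mod 247)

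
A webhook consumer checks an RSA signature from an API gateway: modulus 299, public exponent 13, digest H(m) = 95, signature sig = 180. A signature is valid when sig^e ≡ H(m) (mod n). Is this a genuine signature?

Squares mod 299: sig^1≡180, sig^2≡108, sig^4≡3, sig^8≡9
13 = 8 + 4 + 1, so sig^13 ≡ 9·3·180 ≡ 76 (mod 299)
sig^13 mod 299 = 76, but H(m) = 95.

forged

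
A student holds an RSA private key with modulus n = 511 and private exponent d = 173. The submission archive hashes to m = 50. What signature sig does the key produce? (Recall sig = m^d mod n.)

m^2 ≡ 50^2 = 2500 ≡ 456
m^4 ≡ 456^2 = 207936 ≡ 470
m^8 ≡ 470^2 = 220900 ≡ 148
m^16 ≡ 148^2 = 21904 ≡ 442
m^32 ≡ 442^2 = 195364 ≡ 162
m^64 ≡ 162^2 = 26244 ≡ 183
m^128 ≡ 183^2 = 33489 ≡ 274
173 = 128 + 32 + 8 + 4 + 1, so m^173 ≡ 274·162·148·470·50 ≡ 463 (mod 511)

463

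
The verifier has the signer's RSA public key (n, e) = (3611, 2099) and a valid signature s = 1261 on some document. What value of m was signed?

2494

Squares mod 3611: s^1≡1261, s^2≡1281, s^4≡1567, s^8≡9, s^16≡81, s^32≡2950, s^64≡3601, s^128≡100, s^256≡2778, s^512≡577, s^1024≡717, s^2048≡1327
2099 = 2048 + 32 + 16 + 2 + 1, so s^2099 ≡ 1327·2950·81·1281·1261 ≡ 2494 (mod 3611)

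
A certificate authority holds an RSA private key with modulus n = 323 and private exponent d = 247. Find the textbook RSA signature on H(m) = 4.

47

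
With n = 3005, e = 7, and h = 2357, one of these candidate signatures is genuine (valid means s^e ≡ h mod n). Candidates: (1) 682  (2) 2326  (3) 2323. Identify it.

3

Candidate 1: Squares mod 3005: 682^1≡682, 682^2≡2354, 682^4≡96; 7 = 4 + 2 + 1, so 682^7 ≡ 96·2354·682 ≡ 648 (mod 3005)
Candidate 2: Squares mod 3005: 2326^1≡2326, 2326^2≡1276, 2326^4≡2471; 7 = 4 + 2 + 1, so 2326^7 ≡ 2471·1276·2326 ≡ 921 (mod 3005)
Candidate 3: Squares mod 3005: 2323^1≡2323, 2323^2≡2354, 2323^4≡96; 7 = 4 + 2 + 1, so 2323^7 ≡ 96·2354·2323 ≡ 2357 (mod 3005)
  → matches h = 2357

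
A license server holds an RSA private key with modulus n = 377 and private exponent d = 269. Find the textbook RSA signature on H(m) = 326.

(H(m))^2 ≡ 326^2 = 106276 ≡ 339
(H(m))^4 ≡ 339^2 = 114921 ≡ 313
(H(m))^8 ≡ 313^2 = 97969 ≡ 326
(H(m))^16 ≡ 326^2 = 106276 ≡ 339
(H(m))^32 ≡ 339^2 = 114921 ≡ 313
(H(m))^64 ≡ 313^2 = 97969 ≡ 326
(H(m))^128 ≡ 326^2 = 106276 ≡ 339
(H(m))^256 ≡ 339^2 = 114921 ≡ 313
269 = 256 + 8 + 4 + 1, so (H(m))^269 ≡ 313·326·313·326 ≡ 53 (mod 377)

53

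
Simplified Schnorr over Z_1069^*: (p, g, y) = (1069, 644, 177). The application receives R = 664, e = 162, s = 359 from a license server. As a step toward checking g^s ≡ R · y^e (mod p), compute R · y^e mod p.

Squares mod 1069: 177^1≡177, 177^2≡328, 177^4≡684, 177^8≡703, 177^16≡331, 177^32≡523, 177^64≡934, 177^128≡52
162 = 128 + 32 + 2, so 177^162 ≡ 52·523·328 ≡ 552 (mod 1069)
R · y^e ≡ 664·552 = 366528 ≡ 930 (mod 1069)

930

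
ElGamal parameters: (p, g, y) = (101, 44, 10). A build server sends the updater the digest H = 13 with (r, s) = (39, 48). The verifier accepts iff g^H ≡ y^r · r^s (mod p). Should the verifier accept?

Left side g^H mod p:
Squares mod 101: 44^1≡44, 44^2≡17, 44^4≡87, 44^8≡95
13 = 8 + 4 + 1, so 44^13 ≡ 95·87·44 ≡ 60 (mod 101)
Right side y^r · r^s mod p:
Squares mod 101: 10^1≡10, 10^2≡100, 10^4≡1, 10^8≡1, 10^16≡1, 10^32≡1
39 = 32 + 4 + 2 + 1, so 10^39 ≡ 1·1·100·10 ≡ 91 (mod 101)
Squares mod 101: 39^1≡39, 39^2≡6, 39^4≡36, 39^8≡84, 39^16≡87, 39^32≡95
48 = 32 + 16, so 39^48 ≡ 95·87 ≡ 84 (mod 101)
91·84 = 7644 ≡ 69 (mod 101)
60 ≠ 69, so verification fails.

reject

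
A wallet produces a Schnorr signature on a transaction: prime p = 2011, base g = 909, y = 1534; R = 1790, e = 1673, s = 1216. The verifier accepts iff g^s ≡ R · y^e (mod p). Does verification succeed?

fails

g^s mod p:
Squares mod 2011: 909^1≡909, 909^2≡1771, 909^4≡1292, 909^8≡134, 909^16≡1868, 909^32≡339, 909^64≡294, 909^128≡1974, 909^256≡1369, 909^512≡1920, 909^1024≡237
1216 = 1024 + 128 + 64, so 909^1216 ≡ 237·1974·294 ≡ 16 (mod 2011)
R · y^e mod p:
Squares mod 2011: 1534^1≡1534, 1534^2≡286, 1534^4≡1356, 1534^8≡682, 1534^16≡583, 1534^32≡30, 1534^64≡900, 1534^128≡1578, 1534^256≡466, 1534^512≡1979, 1534^1024≡1024
1673 = 1024 + 512 + 128 + 8 + 1, so 1534^1673 ≡ 1024·1979·1578·682·1534 ≡ 1054 (mod 2011)
1790·1054 = 1886660 ≡ 342 (mod 2011)
16 ≠ 342; the check fails.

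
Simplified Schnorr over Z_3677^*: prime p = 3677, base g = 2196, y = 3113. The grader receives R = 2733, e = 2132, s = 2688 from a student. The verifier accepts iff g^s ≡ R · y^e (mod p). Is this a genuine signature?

forged

g^s mod p:
Squares mod 3677: 2196^1≡2196, 2196^2≡1869, 2196^4≡11, 2196^8≡121, 2196^16≡3610, 2196^32≡812, 2196^64≡1161, 2196^128≡2139, 2196^256≡1133, 2196^512≡416, 2196^1024≡237, 2196^2048≡1014
2688 = 2048 + 512 + 128, so 2196^2688 ≡ 1014·416·2139 ≡ 891 (mod 3677)
R · y^e mod p:
Squares mod 3677: 3113^1≡3113, 3113^2≡1874, 3113^4≡341, 3113^8≡2294, 3113^16≡649, 3113^32≡2023, 3113^64≡28, 3113^128≡784, 3113^256≡597, 3113^512≡3417, 3113^1024≡1414, 3113^2048≡2785
2132 = 2048 + 64 + 16 + 4, so 3113^2132 ≡ 2785·28·649·341 ≡ 3573 (mod 3677)
2733·3573 = 9765009 ≡ 2574 (mod 3677)
891 ≠ 2574; the check fails.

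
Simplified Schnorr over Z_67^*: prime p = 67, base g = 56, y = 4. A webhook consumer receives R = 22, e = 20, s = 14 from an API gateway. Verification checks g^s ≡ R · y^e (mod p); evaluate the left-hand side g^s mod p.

65

56^2 = 3136 ≡ 54
56^4 ≡ 54^2 = 2916 ≡ 35
56^8 ≡ 35^2 = 1225 ≡ 19
14 = 8 + 4 + 2, so 56^14 ≡ 19·35·54 ≡ 65 (mod 67)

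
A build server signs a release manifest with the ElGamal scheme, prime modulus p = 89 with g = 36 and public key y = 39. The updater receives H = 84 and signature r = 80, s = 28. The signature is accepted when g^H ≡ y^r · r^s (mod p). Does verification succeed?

passes

Left side g^H mod p:
Squares mod 89: 36^1≡36, 36^2≡50, 36^4≡8, 36^8≡64, 36^16≡2, 36^32≡4, 36^64≡16
84 = 64 + 16 + 4, so 36^84 ≡ 16·2·8 ≡ 78 (mod 89)
Right side y^r · r^s mod p:
Squares mod 89: 39^1≡39, 39^2≡8, 39^4≡64, 39^8≡2, 39^16≡4, 39^32≡16, 39^64≡78
80 = 64 + 16, so 39^80 ≡ 78·4 ≡ 45 (mod 89)
Squares mod 89: 80^1≡80, 80^2≡81, 80^4≡64, 80^8≡2, 80^16≡4
28 = 16 + 8 + 4, so 80^28 ≡ 4·2·64 ≡ 67 (mod 89)
45·67 = 3015 ≡ 78 (mod 89)
78 ≡ 78 (mod 89), so the signature is genuine.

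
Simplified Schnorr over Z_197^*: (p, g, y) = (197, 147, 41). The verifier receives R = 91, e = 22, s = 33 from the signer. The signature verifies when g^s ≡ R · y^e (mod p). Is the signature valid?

g^s mod p:
147^2 = 21609 ≡ 136
147^4 ≡ 136^2 = 18496 ≡ 175
147^8 ≡ 175^2 = 30625 ≡ 90
147^16 ≡ 90^2 = 8100 ≡ 23
147^32 ≡ 23^2 = 529 ≡ 135
33 = 32 + 1, so 147^33 ≡ 135·147 ≡ 145 (mod 197)
R · y^e mod p:
41^2 = 1681 ≡ 105
41^4 ≡ 105^2 = 11025 ≡ 190
41^8 ≡ 190^2 = 36100 ≡ 49
41^16 ≡ 49^2 = 2401 ≡ 37
22 = 16 + 4 + 2, so 41^22 ≡ 37·190·105 ≡ 188 (mod 197)
91·188 = 17108 ≡ 166 (mod 197)
145 ≠ 166; the check fails.

invalid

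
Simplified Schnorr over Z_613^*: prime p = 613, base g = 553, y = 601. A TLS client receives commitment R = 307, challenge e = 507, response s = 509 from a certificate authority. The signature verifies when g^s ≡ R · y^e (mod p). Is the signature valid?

valid

g^s mod p:
Squares mod 613: 553^1≡553, 553^2≡535, 553^4≡567, 553^8≡277, 553^16≡104, 553^32≡395, 553^64≡323, 553^128≡119, 553^256≡62
509 = 256 + 128 + 64 + 32 + 16 + 8 + 4 + 1, so 553^509 ≡ 62·119·323·395·104·277·567·553 ≡ 563 (mod 613)
R · y^e mod p:
Squares mod 613: 601^1≡601, 601^2≡144, 601^4≡507, 601^8≡202, 601^16≡346, 601^32≡181, 601^64≡272, 601^128≡424, 601^256≡167
507 = 256 + 128 + 64 + 32 + 16 + 8 + 2 + 1, so 601^507 ≡ 167·424·272·181·346·202·144·601 ≡ 513 (mod 613)
307·513 = 157491 ≡ 563 (mod 613)
563 ≡ 563 (mod 613); signature holds.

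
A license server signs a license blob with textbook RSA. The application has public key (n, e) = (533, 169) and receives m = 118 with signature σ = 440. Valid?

no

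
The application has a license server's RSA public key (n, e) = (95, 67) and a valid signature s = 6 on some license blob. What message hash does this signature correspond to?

Squares mod 95: s^1≡6, s^2≡36, s^4≡61, s^8≡16, s^16≡66, s^32≡81, s^64≡6
67 = 64 + 2 + 1, so s^67 ≡ 6·36·6 ≡ 61 (mod 95)

61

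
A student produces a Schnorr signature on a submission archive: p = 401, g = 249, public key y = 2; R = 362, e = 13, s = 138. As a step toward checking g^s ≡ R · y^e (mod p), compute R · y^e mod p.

109

2^2 = 4
2^4 ≡ 4^2 = 16
2^8 ≡ 16^2 = 256
13 = 8 + 4 + 1, so 2^13 ≡ 256·16·2 ≡ 172 (mod 401)
R · y^e ≡ 362·172 = 62264 ≡ 109 (mod 401)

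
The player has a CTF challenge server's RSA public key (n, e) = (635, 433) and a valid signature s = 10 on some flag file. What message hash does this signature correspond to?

s^433 mod 635 = 40

40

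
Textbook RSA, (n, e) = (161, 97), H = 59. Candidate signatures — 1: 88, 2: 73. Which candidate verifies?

Candidate 1: 88^2 = 7744 ≡ 16; 88^4 ≡ 16^2 = 256 ≡ 95; 88^8 ≡ 95^2 = 9025 ≡ 9; 88^16 ≡ 9^2 = 81; 88^32 ≡ 81^2 = 6561 ≡ 121; 88^64 ≡ 121^2 = 14641 ≡ 151; 97 = 64 + 32 + 1, so 88^97 ≡ 151·121·88 ≡ 102 (mod 161)
Candidate 2: 73^2 = 5329 ≡ 16; 73^4 ≡ 16^2 = 256 ≡ 95; 73^8 ≡ 95^2 = 9025 ≡ 9; 73^16 ≡ 9^2 = 81; 73^32 ≡ 81^2 = 6561 ≡ 121; 73^64 ≡ 121^2 = 14641 ≡ 151; 97 = 64 + 32 + 1, so 73^97 ≡ 151·121·73 ≡ 59 (mod 161)
  → matches H = 59

2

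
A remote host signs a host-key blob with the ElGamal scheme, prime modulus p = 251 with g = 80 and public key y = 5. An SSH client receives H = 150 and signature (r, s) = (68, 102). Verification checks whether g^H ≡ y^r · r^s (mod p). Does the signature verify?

does not verify

Left side g^H mod p:
Squares mod 251: 80^1≡80, 80^2≡125, 80^4≡63, 80^8≡204, 80^16≡201, 80^32≡241, 80^64≡100, 80^128≡211
150 = 128 + 16 + 4 + 2, so 80^150 ≡ 211·201·63·125 ≡ 1 (mod 251)
Right side y^r · r^s mod p:
Squares mod 251: 5^1≡5, 5^2≡25, 5^4≡123, 5^8≡69, 5^16≡243, 5^32≡64, 5^64≡80
68 = 64 + 4, so 5^68 ≡ 80·123 ≡ 51 (mod 251)
Squares mod 251: 68^1≡68, 68^2≡106, 68^4≡192, 68^8≡218, 68^16≡85, 68^32≡197, 68^64≡155
102 = 64 + 32 + 4 + 2, so 68^102 ≡ 155·197·192·106 ≡ 181 (mod 251)
51·181 = 9231 ≡ 195 (mod 251)
1 ≠ 195, so verification fails.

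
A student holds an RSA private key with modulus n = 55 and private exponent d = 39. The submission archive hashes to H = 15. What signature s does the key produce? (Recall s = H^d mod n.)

H^2 ≡ 15^2 = 225 ≡ 5
H^4 ≡ 5^2 = 25
H^8 ≡ 25^2 = 625 ≡ 20
H^16 ≡ 20^2 = 400 ≡ 15
H^32 ≡ 15^2 = 225 ≡ 5
39 = 32 + 4 + 2 + 1, so H^39 ≡ 5·25·5·15 ≡ 25 (mod 55)

25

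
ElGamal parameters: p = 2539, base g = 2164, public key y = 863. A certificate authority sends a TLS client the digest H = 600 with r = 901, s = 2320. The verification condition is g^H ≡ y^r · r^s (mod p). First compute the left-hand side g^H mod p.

Squares mod 2539: 2164^1≡2164, 2164^2≡980, 2164^4≡658, 2164^8≡1334, 2164^16≡2256, 2164^32≡1380, 2164^64≡150, 2164^128≡2188, 2164^256≡1329, 2164^512≡1636
600 = 512 + 64 + 16 + 8, so 2164^600 ≡ 1636·150·2256·1334 ≡ 1538 (mod 2539)

1538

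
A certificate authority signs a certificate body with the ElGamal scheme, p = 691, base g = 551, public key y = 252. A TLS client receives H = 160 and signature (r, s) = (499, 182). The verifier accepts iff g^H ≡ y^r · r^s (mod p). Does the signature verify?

Left side g^H mod p:
Squares mod 691: 551^1≡551, 551^2≡252, 551^4≡623, 551^8≡478, 551^16≡454, 551^32≡198, 551^64≡508, 551^128≡321
160 = 128 + 32, so 551^160 ≡ 321·198 ≡ 677 (mod 691)
Right side y^r · r^s mod p:
Squares mod 691: 252^1≡252, 252^2≡623, 252^4≡478, 252^8≡454, 252^16≡198, 252^32≡508, 252^64≡321, 252^128≡82, 252^256≡505
499 = 256 + 128 + 64 + 32 + 16 + 2 + 1, so 252^499 ≡ 505·82·321·508·198·623·252 ≡ 479 (mod 691)
Squares mod 691: 499^1≡499, 499^2≡241, 499^4≡37, 499^8≡678, 499^16≡169, 499^32≡230, 499^64≡384, 499^128≡273
182 = 128 + 32 + 16 + 4 + 2, so 499^182 ≡ 273·230·169·37·241 ≡ 626 (mod 691)
479·626 = 299854 ≡ 651 (mod 691)
677 ≠ 651, so verification fails.

does not verify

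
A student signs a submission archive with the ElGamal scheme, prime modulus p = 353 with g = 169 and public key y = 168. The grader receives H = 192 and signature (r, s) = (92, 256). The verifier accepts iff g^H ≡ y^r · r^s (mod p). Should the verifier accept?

Left side g^H mod p:
169^2 = 28561 ≡ 321
169^4 ≡ 321^2 = 103041 ≡ 318
169^8 ≡ 318^2 = 101124 ≡ 166
169^16 ≡ 166^2 = 27556 ≡ 22
169^32 ≡ 22^2 = 484 ≡ 131
169^64 ≡ 131^2 = 17161 ≡ 217
169^128 ≡ 217^2 = 47089 ≡ 140
192 = 128 + 64, so 169^192 ≡ 140·217 ≡ 22 (mod 353)
Right side y^r · r^s mod p:
168^2 = 28224 ≡ 337
168^4 ≡ 337^2 = 113569 ≡ 256
168^8 ≡ 256^2 = 65536 ≡ 231
168^16 ≡ 231^2 = 53361 ≡ 58
168^32 ≡ 58^2 = 3364 ≡ 187
168^64 ≡ 187^2 = 34969 ≡ 22
92 = 64 + 16 + 8 + 4, so 168^92 ≡ 22·58·231·256 ≡ 256 (mod 353)
92^2 = 8464 ≡ 345
92^4 ≡ 345^2 = 119025 ≡ 64
92^8 ≡ 64^2 = 4096 ≡ 213
92^16 ≡ 213^2 = 45369 ≡ 185
92^32 ≡ 185^2 = 34225 ≡ 337
92^64 ≡ 337^2 = 113569 ≡ 256
92^128 ≡ 256^2 = 65536 ≡ 231
92^256 ≡ 231^2 = 53361 ≡ 58
256·58 = 14848 ≡ 22 (mod 353)
22 ≡ 22 (mod 353), so the signature is genuine.

accept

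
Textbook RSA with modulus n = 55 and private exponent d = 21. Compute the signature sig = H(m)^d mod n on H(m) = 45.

(H(m))^2 ≡ 45^2 = 2025 ≡ 45
(H(m))^4 ≡ 45^2 = 2025 ≡ 45
(H(m))^8 ≡ 45^2 = 2025 ≡ 45
(H(m))^16 ≡ 45^2 = 2025 ≡ 45
21 = 16 + 4 + 1, so (H(m))^21 ≡ 45·45·45 ≡ 45 (mod 55)

45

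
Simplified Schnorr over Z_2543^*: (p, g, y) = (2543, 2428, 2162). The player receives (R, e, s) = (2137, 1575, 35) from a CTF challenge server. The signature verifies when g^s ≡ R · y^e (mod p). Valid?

yes

g^s mod p:
2428^2 = 5895184 ≡ 510
2428^4 ≡ 510^2 = 260100 ≡ 714
2428^8 ≡ 714^2 = 509796 ≡ 1196
2428^16 ≡ 1196^2 = 1430416 ≡ 1250
2428^32 ≡ 1250^2 = 1562500 ≡ 1098
35 = 32 + 2 + 1, so 2428^35 ≡ 1098·510·2428 ≡ 1232 (mod 2543)
R · y^e mod p:
2162^2 = 4674244 ≡ 210
2162^4 ≡ 210^2 = 44100 ≡ 869
2162^8 ≡ 869^2 = 755161 ≡ 2433
2162^16 ≡ 2433^2 = 5919489 ≡ 1928
2162^32 ≡ 1928^2 = 3717184 ≡ 1861
2162^64 ≡ 1861^2 = 3463321 ≡ 2298
2162^128 ≡ 2298^2 = 5280804 ≡ 1536
2162^256 ≡ 1536^2 = 2359296 ≡ 1935
2162^512 ≡ 1935^2 = 3744225 ≡ 929
2162^1024 ≡ 929^2 = 863041 ≡ 964
1575 = 1024 + 512 + 32 + 4 + 2 + 1, so 2162^1575 ≡ 964·929·1861·869·210·2162 ≡ 1400 (mod 2543)
2137·1400 = 2991800 ≡ 1232 (mod 2543)
1232 ≡ 1232 (mod 2543); signature holds.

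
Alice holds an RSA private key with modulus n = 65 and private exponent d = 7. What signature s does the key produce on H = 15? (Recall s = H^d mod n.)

50

Squares mod 65: H^1≡15, H^2≡30, H^4≡55
7 = 4 + 2 + 1, so H^7 ≡ 55·30·15 ≡ 50 (mod 65)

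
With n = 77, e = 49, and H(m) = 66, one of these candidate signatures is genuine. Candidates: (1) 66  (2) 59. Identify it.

1

Candidate 1: 66^2 = 4356 ≡ 44; 66^4 ≡ 44^2 = 1936 ≡ 11; 66^8 ≡ 11^2 = 121 ≡ 44; 66^16 ≡ 44^2 = 1936 ≡ 11; 66^32 ≡ 11^2 = 121 ≡ 44; 49 = 32 + 16 + 1, so 66^49 ≡ 44·11·66 ≡ 66 (mod 77)
  → matches H(m) = 66
Candidate 2: 59^2 = 3481 ≡ 16; 59^4 ≡ 16^2 = 256 ≡ 25; 59^8 ≡ 25^2 = 625 ≡ 9; 59^16 ≡ 9^2 = 81 ≡ 4; 59^32 ≡ 4^2 = 16; 49 = 32 + 16 + 1, so 59^49 ≡ 16·4·59 ≡ 3 (mod 77)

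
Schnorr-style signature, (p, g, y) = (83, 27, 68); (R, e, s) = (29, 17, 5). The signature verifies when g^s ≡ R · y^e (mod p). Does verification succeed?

passes

g^s mod p:
Squares mod 83: 27^1≡27, 27^2≡65, 27^4≡75
5 = 4 + 1, so 27^5 ≡ 75·27 ≡ 33 (mod 83)
R · y^e mod p:
Squares mod 83: 68^1≡68, 68^2≡59, 68^4≡78, 68^8≡25, 68^16≡44
17 = 16 + 1, so 68^17 ≡ 44·68 ≡ 4 (mod 83)
29·4 = 116 ≡ 33 (mod 83)
33 ≡ 33 (mod 83); signature holds.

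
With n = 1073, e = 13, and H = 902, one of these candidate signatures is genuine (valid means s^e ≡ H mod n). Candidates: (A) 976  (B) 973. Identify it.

A

Candidate A: 976^2 = 952576 ≡ 825; 976^4 ≡ 825^2 = 680625 ≡ 343; 976^8 ≡ 343^2 = 117649 ≡ 692; 13 = 8 + 4 + 1, so 976^13 ≡ 692·343·976 ≡ 902 (mod 1073)
  → matches H = 902
Candidate B: 973^2 = 946729 ≡ 343; 973^4 ≡ 343^2 = 117649 ≡ 692; 973^8 ≡ 692^2 = 478864 ≡ 306; 13 = 8 + 4 + 1, so 973^13 ≡ 306·692·973 ≡ 455 (mod 1073)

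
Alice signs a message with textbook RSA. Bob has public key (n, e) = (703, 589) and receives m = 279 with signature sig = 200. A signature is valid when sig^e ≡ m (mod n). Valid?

yes

sig^2 ≡ 200^2 = 40000 ≡ 632
sig^4 ≡ 632^2 = 399424 ≡ 120
sig^8 ≡ 120^2 = 14400 ≡ 340
sig^16 ≡ 340^2 = 115600 ≡ 308
sig^32 ≡ 308^2 = 94864 ≡ 662
sig^64 ≡ 662^2 = 438244 ≡ 275
sig^128 ≡ 275^2 = 75625 ≡ 404
sig^256 ≡ 404^2 = 163216 ≡ 120
sig^512 ≡ 120^2 = 14400 ≡ 340
589 = 512 + 64 + 8 + 4 + 1, so sig^589 ≡ 340·275·340·120·200 ≡ 279 (mod 703)
279 = m, so the signature checks out.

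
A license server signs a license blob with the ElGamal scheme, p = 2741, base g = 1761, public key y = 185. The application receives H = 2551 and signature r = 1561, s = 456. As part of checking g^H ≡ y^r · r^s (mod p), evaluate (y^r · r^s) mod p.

1408

185^1561 mod 2741 = 2436
1561^456 mod 2741 = 2314
y^r · r^s ≡ 2436·2314 = 5636904 ≡ 1408 (mod 2741)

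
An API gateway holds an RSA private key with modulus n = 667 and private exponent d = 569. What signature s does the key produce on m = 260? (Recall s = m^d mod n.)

Squares mod 667: m^1≡260, m^2≡233, m^4≡262, m^8≡610, m^16≡581, m^32≡59, m^64≡146, m^128≡639, m^256≡117, m^512≡349
569 = 512 + 32 + 16 + 8 + 1, so m^569 ≡ 349·59·581·610·260 ≡ 57 (mod 667)

57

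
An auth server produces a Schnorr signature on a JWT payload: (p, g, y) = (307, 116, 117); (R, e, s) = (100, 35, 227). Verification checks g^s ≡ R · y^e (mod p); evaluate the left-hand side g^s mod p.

241

116^2 = 13456 ≡ 255
116^4 ≡ 255^2 = 65025 ≡ 248
116^8 ≡ 248^2 = 61504 ≡ 104
116^16 ≡ 104^2 = 10816 ≡ 71
116^32 ≡ 71^2 = 5041 ≡ 129
116^64 ≡ 129^2 = 16641 ≡ 63
116^128 ≡ 63^2 = 3969 ≡ 285
227 = 128 + 64 + 32 + 2 + 1, so 116^227 ≡ 285·63·129·255·116 ≡ 241 (mod 307)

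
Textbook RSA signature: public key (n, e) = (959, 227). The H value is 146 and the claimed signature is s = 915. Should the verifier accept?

s^2 ≡ 915^2 = 837225 ≡ 18
s^4 ≡ 18^2 = 324
s^8 ≡ 324^2 = 104976 ≡ 445
s^16 ≡ 445^2 = 198025 ≡ 471
s^32 ≡ 471^2 = 221841 ≡ 312
s^64 ≡ 312^2 = 97344 ≡ 485
s^128 ≡ 485^2 = 235225 ≡ 270
227 = 128 + 64 + 32 + 2 + 1, so s^227 ≡ 270·485·312·18·915 ≡ 402 (mod 959)
s^227 mod 959 = 402, but H = 146.

reject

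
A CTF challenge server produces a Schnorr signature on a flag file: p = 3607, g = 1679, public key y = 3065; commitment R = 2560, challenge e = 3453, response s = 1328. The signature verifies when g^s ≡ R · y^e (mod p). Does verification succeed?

g^s mod p:
1679^2 = 2819041 ≡ 1974
1679^4 ≡ 1974^2 = 3896676 ≡ 1116
1679^8 ≡ 1116^2 = 1245456 ≡ 1041
1679^16 ≡ 1041^2 = 1083681 ≡ 1581
1679^32 ≡ 1581^2 = 2499561 ≡ 3517
1679^64 ≡ 3517^2 = 12369289 ≡ 886
1679^128 ≡ 886^2 = 784996 ≡ 2277
1679^256 ≡ 2277^2 = 5184729 ≡ 1470
1679^512 ≡ 1470^2 = 2160900 ≡ 307
1679^1024 ≡ 307^2 = 94249 ≡ 467
1328 = 1024 + 256 + 32 + 16, so 1679^1328 ≡ 467·1470·3517·1581 ≡ 3527 (mod 3607)
R · y^e mod p:
3065^2 = 9394225 ≡ 1597
3065^4 ≡ 1597^2 = 2550409 ≡ 260
3065^8 ≡ 260^2 = 67600 ≡ 2674
3065^16 ≡ 2674^2 = 7150276 ≡ 1202
3065^32 ≡ 1202^2 = 1444804 ≡ 2004
3065^64 ≡ 2004^2 = 4016016 ≡ 1425
3065^128 ≡ 1425^2 = 2030625 ≡ 3491
3065^256 ≡ 3491^2 = 12187081 ≡ 2635
3065^512 ≡ 2635^2 = 6943225 ≡ 3357
3065^1024 ≡ 3357^2 = 11269449 ≡ 1181
3065^2048 ≡ 1181^2 = 1394761 ≡ 2459
3453 = 2048 + 1024 + 256 + 64 + 32 + 16 + 8 + 4 + 1, so 3065^3453 ≡ 2459·1181·2635·1425·2004·1202·2674·260·3065 ≡ 2215 (mod 3607)
2560·2215 = 5670400 ≡ 196 (mod 3607)
3527 ≠ 196; the check fails.

fails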